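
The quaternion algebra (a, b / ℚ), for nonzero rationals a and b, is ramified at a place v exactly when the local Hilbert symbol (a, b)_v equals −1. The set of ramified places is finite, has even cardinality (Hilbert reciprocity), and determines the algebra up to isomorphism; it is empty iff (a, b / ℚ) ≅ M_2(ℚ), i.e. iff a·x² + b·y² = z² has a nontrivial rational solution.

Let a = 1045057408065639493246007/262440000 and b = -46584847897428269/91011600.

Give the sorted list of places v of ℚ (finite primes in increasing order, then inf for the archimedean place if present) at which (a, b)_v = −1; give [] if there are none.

[2, 13]

Mod squares: a ≡ 47, b ≡ -164021. Check v ∈ {∞, 2, 3, 5, 11, 13, 17, 23, 29, 31, 37, 47, 53}.
v=5: a=5^-4·(≡3), b=5^-2·(≡4) mod 5; (3|5)=-1, (4|5)=+1; (−1)^{-4·-2·2}·(-1)^-2·(+1)^-4 = +1.
v=17: a=17^0·(≡16), b=17^2·(≡7) mod 17; (16|17)=+1, (7|17)=-1; (−1)^{0·2·8}·(+1)^2·(-1)^0 = +1.
v=11: a=11^2·(≡5), b=11^1·(≡9) mod 11; (5|11)=+1, (9|11)=+1; (−1)^{2·1·5}·(+1)^1·(+1)^2 = +1.
v=23: a=23^2·(≡8), b=23^2·(≡14) mod 23; (8|23)=+1, (14|23)=-1; (−1)^{2·2·11}·(+1)^2·(-1)^2 = +1.
v=∞: 47 > 0 and -164021 < 0  ⇒  (a,b)_∞ = +1.
v=53: a=53^0·(≡25), b=53^-2·(≡33) mod 53; (25|53)=+1, (33|53)=-1; (−1)^{0·-2·26}·(+1)^-2·(-1)^0 = +1.
v=37: a=37^2·(≡9), b=37^1·(≡16) mod 37; (9|37)=+1, (16|37)=+1; (−1)^{2·1·18}·(+1)^1·(+1)^2 = +1.
v=47: a=47^3·(≡14), b=47^2·(≡27) mod 47; (14|47)=+1, (27|47)=+1; (−1)^{3·2·23}·(+1)^2·(+1)^3 = +1.
v=31: a=31^2·(≡2), b=31^1·(≡7) mod 31; (2|31)=+1, (7|31)=+1; (−1)^{2·1·15}·(+1)^1·(+1)^2 = +1.
v=29: a=29^4·(≡3), b=29^2·(≡11) mod 29; (3|29)=-1, (11|29)=-1; (−1)^{4·2·14}·(-1)^2·(-1)^4 = +1.
v=13: a=13^2·(≡6), b=13^1·(≡6) mod 13; (6|13)=-1, (6|13)=-1; (−1)^{2·1·6}·(-1)^1·(-1)^2 = -1.
v=2: v_2(a)=-6, v_2(b)=-4; units ≡ 7, 3 (mod 8); ε·ε+αω+βω = 1·1+-6·1+-4·0 ≡ 1  ⇒  (a,b)_2 = -1.
v=3: a=3^-8·(≡2), b=3^-4·(≡1) mod 3; (2|3)=-1, (1|3)=+1; (−1)^{-8·-4·1}·(-1)^-4·(+1)^-8 = +1.
(47, -164021 / ℚ) ramifies at {2, 13}: a division algebra.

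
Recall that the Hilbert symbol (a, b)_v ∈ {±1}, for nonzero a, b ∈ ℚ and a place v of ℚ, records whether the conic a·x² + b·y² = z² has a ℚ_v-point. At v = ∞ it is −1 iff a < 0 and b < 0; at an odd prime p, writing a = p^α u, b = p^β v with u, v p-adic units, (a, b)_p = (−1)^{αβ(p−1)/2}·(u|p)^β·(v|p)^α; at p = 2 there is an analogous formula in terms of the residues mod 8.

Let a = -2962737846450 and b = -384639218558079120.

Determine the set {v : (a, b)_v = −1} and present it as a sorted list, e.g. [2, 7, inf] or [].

[2, 5, 37, inf]

Mod squares: a ≡ -2, b ≡ -405705. Check v ∈ {∞, 2, 3, 5, 17, 37, 43}.
v=5: a=5^2·(≡2), b=5^1·(≡1) mod 5; (2|5)=-1, (1|5)=+1; (−1)^{2·1·2}·(-1)^1·(+1)^2 = -1.
v=2: v_2(a)=1, v_2(b)=4; units ≡ 7, 7 (mod 8); ε·ε+αω+βω = 1·1+1·0+4·0 ≡ 1  ⇒  (a,b)_2 = -1.
v=3: a=3^4·(≡1), b=3^5·(≡2) mod 3; (1|3)=+1, (2|3)=-1; (−1)^{4·5·1}·(+1)^5·(-1)^4 = +1.
v=37: a=37^2·(≡29), b=37^3·(≡20) mod 37; (29|37)=-1, (20|37)=-1; (−1)^{2·3·18}·(-1)^3·(-1)^2 = -1.
v=43: a=43^2·(≡16), b=43^3·(≡1) mod 43; (16|43)=+1, (1|43)=+1; (−1)^{2·3·21}·(+1)^3·(+1)^2 = +1.
v=∞: -2 < 0 and -405705 < 0  ⇒  (a,b)_∞ = -1.
v=17: a=17^2·(≡8), b=17^3·(≡10) mod 17; (8|17)=+1, (10|17)=-1; (−1)^{2·3·8}·(+1)^3·(-1)^2 = +1.
(-2, -405705 / ℚ) ramifies at {2, 5, 37, ∞}: a division algebra.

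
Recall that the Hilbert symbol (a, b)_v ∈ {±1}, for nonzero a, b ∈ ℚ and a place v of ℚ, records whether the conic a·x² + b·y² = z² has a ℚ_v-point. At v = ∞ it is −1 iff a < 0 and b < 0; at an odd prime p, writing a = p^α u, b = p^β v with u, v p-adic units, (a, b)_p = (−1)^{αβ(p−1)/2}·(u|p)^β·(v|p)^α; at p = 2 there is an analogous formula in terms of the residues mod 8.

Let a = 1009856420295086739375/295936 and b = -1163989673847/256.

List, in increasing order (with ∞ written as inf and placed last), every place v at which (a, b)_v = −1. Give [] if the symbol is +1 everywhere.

[19, 23]

(a, b) ≡ (143, -4807) mod (ℚ^×)²; places V = {2, 3, 5, 7, 11, 13, 17, 19, 23, ∞}.
(a,b)_2: α=-10, β=-8; u≡7, v≡1 (mod 8); ε(u)ε(v)=1·0, αω(v)=-10·0, βω(u)=-8·0; sum ≡ 0  ⇒  +1.
(a,b)_5: α=4, u≡3; β=0, v≡3 (mod 5); (3|5)=-1, (3|5)=-1; sign (−1)^0·-1^0·-1^4 = +1.
(a,b)_23: α=2, u≡10; β=1, v≡10 (mod 23); (10|23)=-1, (10|23)=-1; sign (−1)^0·-1^1·-1^2 = -1.
(a,b)_17: α=-2, u≡10; β=0, v≡8 (mod 17); (10|17)=-1, (8|17)=+1; sign (−1)^0·-1^0·+1^-2 = +1.
(a,b)_7: α=2, u≡3; β=2, v≡1 (mod 7); (3|7)=-1, (1|7)=+1; sign (−1)^0·-1^2·+1^2 = +1.
(a,b)_3: α=10, u≡2; β=4, v≡2 (mod 3); (2|3)=-1, (2|3)=-1; sign (−1)^0·-1^4·-1^10 = +1.
(a,b)_11: α=3, u≡2; β=1, v≡5 (mod 11); (2|11)=-1, (5|11)=+1; sign (−1)^1·-1^1·+1^3 = +1.
(a,b)_∞: sgn(143)=+, sgn(-4807)=−, so +1.
(a,b)_19: α=2, u≡12; β=3, v≡10 (mod 19); (12|19)=-1, (10|19)=-1; sign (−1)^0·-1^3·-1^2 = -1.
(a,b)_13: α=3, u≡8; β=2, v≡9 (mod 13); (8|13)=-1, (9|13)=+1; sign (−1)^0·-1^2·+1^3 = +1.
Ram(143, -4807) = {19, 23}; no ℚ_19-point on the conic.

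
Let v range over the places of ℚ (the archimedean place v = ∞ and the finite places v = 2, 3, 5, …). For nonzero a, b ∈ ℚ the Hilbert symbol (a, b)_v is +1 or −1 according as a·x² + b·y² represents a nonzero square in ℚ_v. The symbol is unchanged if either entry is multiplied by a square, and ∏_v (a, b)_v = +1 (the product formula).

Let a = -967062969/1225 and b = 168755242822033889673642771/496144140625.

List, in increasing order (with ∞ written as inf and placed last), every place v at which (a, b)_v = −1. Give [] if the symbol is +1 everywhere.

[2, 19]

(a, b) ≡ (-969, 51) mod (ℚ^×)²; places V = {2, 3, 5, 7, 11, 17, 19, 23, 37, ∞}.
(a,b)_37: α=2, u≡10; β=4, v≡15 (mod 37); (10|37)=+1, (15|37)=-1; sign (−1)^0·+1^4·-1^2 = +1.
(a,b)_7: α=-2, u≡4; β=-4, v≡2 (mod 7); (4|7)=+1, (2|7)=+1; sign (−1)^0·+1^-4·+1^-2 = +1.
(a,b)_∞: sgn(-969)=−, sgn(51)=+, so +1.
(a,b)_11: α=0, u≡10; β=2, v≡6 (mod 11); (10|11)=-1, (6|11)=-1; sign (−1)^0·-1^2·-1^0 = +1.
(a,b)_5: α=-2, u≡4; β=-8, v≡4 (mod 5); (4|5)=+1, (4|5)=+1; sign (−1)^0·+1^-8·+1^-2 = +1.
(a,b)_3: α=7, u≡1; β=19, v≡2 (mod 3); (1|3)=+1, (2|3)=-1; sign (−1)^1·+1^19·-1^7 = +1.
(a,b)_17: α=1, u≡6; β=3, v≡7 (mod 17); (6|17)=-1, (7|17)=-1; sign (−1)^0·-1^3·-1^1 = +1.
(a,b)_19: α=1, u≡11; β=4, v≡2 (mod 19); (11|19)=+1, (2|19)=-1; sign (−1)^0·+1^4·-1^1 = -1.
(a,b)_23: α=0, u≡19; β=-2, v≡17 (mod 23); (19|23)=-1, (17|23)=-1; sign (−1)^0·-1^-2·-1^0 = +1.
(a,b)_2: α=0, β=0; u≡7, v≡3 (mod 8); ε(u)ε(v)=1·1, αω(v)=0·1, βω(u)=0·0; sum ≡ 1  ⇒  -1.
|Ram(-969, 51)| = 2, even; anisotropic at {2, 19}.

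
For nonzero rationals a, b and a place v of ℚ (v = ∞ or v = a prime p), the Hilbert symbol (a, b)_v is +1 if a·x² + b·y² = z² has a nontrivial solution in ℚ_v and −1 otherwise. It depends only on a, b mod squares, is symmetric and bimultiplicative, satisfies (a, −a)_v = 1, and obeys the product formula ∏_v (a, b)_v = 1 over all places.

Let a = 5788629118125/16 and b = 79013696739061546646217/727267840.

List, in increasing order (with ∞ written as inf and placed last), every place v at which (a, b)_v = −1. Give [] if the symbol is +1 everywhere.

(a, b) ≡ (29, 25530) mod (ℚ^×)²; places V = {2, 3, 5, 7, 11, 13, 23, 29, 37, 41, ∞}.
(a,b)_∞: sgn(29)=+, sgn(25530)=+, so +1.
(a,b)_37: α=2, u≡8; β=3, v≡18 (mod 37); (8|37)=-1, (18|37)=-1; sign (−1)^0·-1^3·-1^2 = -1.
(a,b)_5: α=4, u≡4; β=-1, v≡4 (mod 5); (4|5)=+1, (4|5)=+1; sign (−1)^0·+1^-1·+1^4 = +1.
(a,b)_29: α=1, u≡20; β=2, v≡3 (mod 29); (20|29)=+1, (3|29)=-1; sign (−1)^0·+1^2·-1^1 = -1.
(a,b)_7: α=2, u≡4; β=0, v≡1 (mod 7); (4|7)=+1, (1|7)=+1; sign (−1)^0·+1^0·+1^2 = +1.
(a,b)_23: α=2, u≡3; β=5, v≡9 (mod 23); (3|23)=+1, (9|23)=+1; sign (−1)^0·+1^5·+1^2 = +1.
(a,b)_13: α=0, u≡3; β=-2, v≡8 (mod 13); (3|13)=+1, (8|13)=-1; sign (−1)^0·+1^-2·-1^0 = +1.
(a,b)_3: α=2, u≡2; β=9, v≡2 (mod 3); (2|3)=-1, (2|3)=-1; sign (−1)^0·-1^9·-1^2 = -1.
(a,b)_2: α=-4, β=-9; u≡5, v≡5 (mod 8); ε(u)ε(v)=0·0, αω(v)=-4·1, βω(u)=-9·1; sum ≡ 1  ⇒  -1.
(a,b)_11: α=0, u≡8; β=4, v≡2 (mod 11); (8|11)=-1, (2|11)=-1; sign (−1)^0·-1^4·-1^0 = +1.
(a,b)_41: α=0, u≡38; β=-2, v≡7 (mod 41); (38|41)=-1, (7|41)=-1; sign (−1)^0·-1^-2·-1^0 = +1.
Ram(29, 25530) = {2, 3, 29, 37}; no ℚ_2-point on the conic.

[2, 3, 29, 37]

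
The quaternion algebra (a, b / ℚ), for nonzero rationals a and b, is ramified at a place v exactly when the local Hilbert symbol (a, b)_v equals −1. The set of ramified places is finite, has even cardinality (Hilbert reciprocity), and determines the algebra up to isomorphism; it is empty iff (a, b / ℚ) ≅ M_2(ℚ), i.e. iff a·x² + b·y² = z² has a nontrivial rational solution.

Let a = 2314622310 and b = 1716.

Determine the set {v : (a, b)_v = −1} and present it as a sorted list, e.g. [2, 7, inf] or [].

[2, 3]

Mod squares: a ≡ 2310, b ≡ 429. Check v ∈ {∞, 2, 3, 5, 7, 11, 13}.
v=5: a=5^1·(≡2), b=5^0·(≡1) mod 5; (2|5)=-1, (1|5)=+1; (−1)^{1·0·2}·(-1)^0·(+1)^1 = +1.
v=2: v_2(a)=1, v_2(b)=2; units ≡ 3, 5 (mod 8); ε·ε+αω+βω = 1·0+1·1+2·1 ≡ 1  ⇒  (a,b)_2 = -1.
v=13: a=13^2·(≡9), b=13^1·(≡2) mod 13; (9|13)=+1, (2|13)=-1; (−1)^{2·1·6}·(+1)^1·(-1)^2 = +1.
v=7: a=7^3·(≡2), b=7^0·(≡1) mod 7; (2|7)=+1, (1|7)=+1; (−1)^{3·0·3}·(+1)^0·(+1)^3 = +1.
v=11: a=11^3·(≡9), b=11^1·(≡2) mod 11; (9|11)=+1, (2|11)=-1; (−1)^{3·1·5}·(+1)^1·(-1)^3 = +1.
v=3: a=3^1·(≡2), b=3^1·(≡2) mod 3; (2|3)=-1, (2|3)=-1; (−1)^{1·1·1}·(-1)^1·(-1)^1 = -1.
v=∞: 2310 > 0 and 429 > 0  ⇒  (a,b)_∞ = +1.
Ram(2310, 429) = {2, 3}; no ℚ_2-point on the conic.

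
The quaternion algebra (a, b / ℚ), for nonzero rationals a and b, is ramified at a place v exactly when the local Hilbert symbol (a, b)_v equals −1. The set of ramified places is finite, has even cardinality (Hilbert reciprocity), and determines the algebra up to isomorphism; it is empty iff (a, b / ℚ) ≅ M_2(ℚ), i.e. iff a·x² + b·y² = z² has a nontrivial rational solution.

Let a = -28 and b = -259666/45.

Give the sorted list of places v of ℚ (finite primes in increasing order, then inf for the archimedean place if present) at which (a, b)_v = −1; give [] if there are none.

[5, inf]

Mod squares: a ≡ -7, b ≡ -10730. Check v ∈ {∞, 2, 3, 5, 7, 11, 29, 37}.
v=11: a=11^0·(≡5), b=11^2·(≡10) mod 11; (5|11)=+1, (10|11)=-1; (−1)^{0·2·5}·(+1)^2·(-1)^0 = +1.
v=29: a=29^0·(≡1), b=29^1·(≡24) mod 29; (1|29)=+1, (24|29)=+1; (−1)^{0·1·14}·(+1)^1·(+1)^0 = +1.
v=2: v_2(a)=2, v_2(b)=1; units ≡ 1, 3 (mod 8); ε·ε+αω+βω = 0·1+2·1+1·0 ≡ 0  ⇒  (a,b)_2 = +1.
v=7: a=7^1·(≡3), b=7^0·(≡2) mod 7; (3|7)=-1, (2|7)=+1; (−1)^{1·0·3}·(-1)^0·(+1)^1 = +1.
v=5: a=5^0·(≡2), b=5^-1·(≡1) mod 5; (2|5)=-1, (1|5)=+1; (−1)^{0·-1·2}·(-1)^-1·(+1)^0 = -1.
v=∞: -7 < 0 and -10730 < 0  ⇒  (a,b)_∞ = -1.
v=37: a=37^0·(≡9), b=37^1·(≡20) mod 37; (9|37)=+1, (20|37)=-1; (−1)^{0·1·18}·(+1)^1·(-1)^0 = +1.
v=3: a=3^0·(≡2), b=3^-2·(≡1) mod 3; (2|3)=-1, (1|3)=+1; (−1)^{0·-2·1}·(-1)^-2·(+1)^0 = +1.
(-7, -10730 / ℚ) ramifies at {5, ∞}: a division algebra.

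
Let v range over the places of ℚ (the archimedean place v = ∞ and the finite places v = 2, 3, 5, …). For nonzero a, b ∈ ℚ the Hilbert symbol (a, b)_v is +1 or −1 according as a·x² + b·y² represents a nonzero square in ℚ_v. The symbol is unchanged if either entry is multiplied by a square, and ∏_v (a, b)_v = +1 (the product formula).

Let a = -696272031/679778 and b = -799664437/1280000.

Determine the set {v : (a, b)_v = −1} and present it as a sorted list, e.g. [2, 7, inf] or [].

[2, 13, 23, inf]

Mod squares: a ≡ -12558, b ≡ -26. Check v ∈ {∞, 2, 3, 5, 7, 11, 13, 23, 31, 37, 53}.
v=37: a=37^2·(≡24), b=37^0·(≡28) mod 37; (24|37)=-1, (28|37)=+1; (−1)^{2·0·18}·(-1)^0·(+1)^2 = +1.
v=5: a=5^0·(≡3), b=5^-4·(≡1) mod 5; (3|5)=-1, (1|5)=+1; (−1)^{0·-4·2}·(-1)^-4·(+1)^0 = +1.
v=11: a=11^-2·(≡5), b=11^2·(≡2) mod 11; (5|11)=+1, (2|11)=-1; (−1)^{-2·2·5}·(+1)^2·(-1)^-2 = +1.
v=13: a=13^1·(≡10), b=13^1·(≡7) mod 13; (10|13)=+1, (7|13)=-1; (−1)^{1·1·6}·(+1)^1·(-1)^1 = -1.
v=7: a=7^1·(≡5), b=7^0·(≡2) mod 7; (5|7)=-1, (2|7)=+1; (−1)^{1·0·3}·(-1)^0·(+1)^1 = +1.
v=2: v_2(a)=-1, v_2(b)=-11; units ≡ 1, 3 (mod 8); ε·ε+αω+βω = 0·1+-1·1+-11·0 ≡ 1  ⇒  (a,b)_2 = -1.
v=23: a=23^1·(≡12), b=23^2·(≡17) mod 23; (12|23)=+1, (17|23)=-1; (−1)^{1·2·11}·(+1)^2·(-1)^1 = -1.
v=31: a=31^0·(≡9), b=31^2·(≡14) mod 31; (9|31)=+1, (14|31)=+1; (−1)^{0·2·15}·(+1)^2·(+1)^0 = +1.
v=3: a=3^5·(≡2), b=3^0·(≡1) mod 3; (2|3)=-1, (1|3)=+1; (−1)^{5·0·1}·(-1)^0·(+1)^5 = +1.
v=∞: -12558 < 0 and -26 < 0  ⇒  (a,b)_∞ = -1.
v=53: a=53^-2·(≡51), b=53^0·(≡22) mod 53; (51|53)=-1, (22|53)=-1; (−1)^{-2·0·26}·(-1)^0·(-1)^-2 = +1.
|Ram(-12558, -26)| = 4, even; anisotropic at {2, 13, 23, ∞}.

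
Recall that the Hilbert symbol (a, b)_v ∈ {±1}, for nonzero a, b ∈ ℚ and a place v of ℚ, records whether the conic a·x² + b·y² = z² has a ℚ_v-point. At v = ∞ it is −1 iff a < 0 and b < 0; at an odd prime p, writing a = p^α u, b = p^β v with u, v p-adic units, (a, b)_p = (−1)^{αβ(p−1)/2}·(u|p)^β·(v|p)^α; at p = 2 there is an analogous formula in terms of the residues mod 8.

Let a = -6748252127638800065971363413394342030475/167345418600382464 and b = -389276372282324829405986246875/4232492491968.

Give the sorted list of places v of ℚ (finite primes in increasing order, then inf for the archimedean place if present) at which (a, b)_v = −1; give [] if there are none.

Mod squares: a ≡ -119301, b ≡ -1785. Check v ∈ {∞, 2, 3, 5, 7, 13, 17, 19, 23, 29, 37, 47, 59}.
v=5: a=5^2·(≡4), b=5^5·(≡2) mod 5; (4|5)=+1, (2|5)=-1; (−1)^{2·5·2}·(+1)^5·(-1)^2 = +1.
v=17: a=17^2·(≡7), b=17^3·(≡5) mod 17; (7|17)=-1, (5|17)=-1; (−1)^{2·3·8}·(-1)^3·(-1)^2 = -1.
v=2: v_2(a)=-16, v_2(b)=-6; units ≡ 3, 7 (mod 8); ε·ε+αω+βω = 1·1+-16·0+-6·1 ≡ 1  ⇒  (a,b)_2 = -1.
v=∞: -119301 < 0 and -1785 < 0  ⇒  (a,b)_∞ = -1.
v=3: a=3^-19·(≡1), b=3^-11·(≡2) mod 3; (1|3)=+1, (2|3)=-1; (−1)^{-19·-11·1}·(+1)^-11·(-1)^-19 = +1.
v=37: a=37^2·(≡18), b=37^0·(≡12) mod 37; (18|37)=-1, (12|37)=+1; (−1)^{2·0·18}·(-1)^0·(+1)^2 = +1.
v=13: a=13^-3·(≡12), b=13^-2·(≡1) mod 13; (12|13)=+1, (1|13)=+1; (−1)^{-3·-2·6}·(+1)^-2·(+1)^-3 = +1.
v=19: a=19^3·(≡13), b=19^0·(≡7) mod 19; (13|19)=-1, (7|19)=+1; (−1)^{3·0·9}·(-1)^0·(+1)^3 = +1.
v=59: a=59^6·(≡24), b=59^4·(≡50) mod 59; (24|59)=-1, (50|59)=-1; (−1)^{6·4·29}·(-1)^4·(-1)^6 = +1.
v=47: a=47^0·(≡12), b=47^-2·(≡16) mod 47; (12|47)=+1, (16|47)=+1; (−1)^{0·-2·23}·(+1)^-2·(+1)^0 = +1.
v=23: a=23^7·(≡22), b=23^6·(≡16) mod 23; (22|23)=-1, (16|23)=+1; (−1)^{7·6·11}·(-1)^6·(+1)^7 = +1.
v=29: a=29^2·(≡20), b=29^2·(≡20) mod 29; (20|29)=+1, (20|29)=+1; (−1)^{2·2·14}·(+1)^2·(+1)^2 = +1.
v=7: a=7^7·(≡1), b=7^5·(≡2) mod 7; (1|7)=+1, (2|7)=+1; (−1)^{7·5·3}·(+1)^5·(+1)^7 = -1.
(-119301, -1785 / ℚ) ramifies at {2, 7, 17, ∞}: a division algebra.

[2, 7, 17, inf]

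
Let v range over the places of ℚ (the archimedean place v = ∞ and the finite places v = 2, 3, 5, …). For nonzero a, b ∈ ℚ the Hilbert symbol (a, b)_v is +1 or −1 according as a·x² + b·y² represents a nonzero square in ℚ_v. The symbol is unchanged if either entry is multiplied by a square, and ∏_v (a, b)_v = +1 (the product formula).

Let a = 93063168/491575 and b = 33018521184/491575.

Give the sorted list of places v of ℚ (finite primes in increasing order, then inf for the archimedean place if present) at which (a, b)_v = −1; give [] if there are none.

[2, 3, 11, 17]

(a, b) ≡ (7854, 2618) mod (ℚ^×)²; places V = {2, 3, 5, 7, 11, 17, 29, 53, ∞}.
(a,b)_7: α=-1, u≡2; β=-1, v≡5 (mod 7); (2|7)=+1, (5|7)=-1; sign (−1)^1·+1^-1·-1^-1 = +1.
(a,b)_∞: sgn(7854)=+, sgn(2618)=+, so +1.
(a,b)_17: α=1, u≡5; β=1, v≡2 (mod 17); (5|17)=-1, (2|17)=+1; sign (−1)^0·-1^1·+1^1 = -1.
(a,b)_2: α=11, β=5; u≡7, v≡5 (mod 8); ε(u)ε(v)=1·0, αω(v)=11·1, βω(u)=5·0; sum ≡ 1  ⇒  -1.
(a,b)_11: α=1, u≡8; β=1, v≡10 (mod 11); (8|11)=-1, (10|11)=-1; sign (−1)^1·-1^1·-1^1 = -1.
(a,b)_3: α=5, u≡2; β=8, v≡2 (mod 3); (2|3)=-1, (2|3)=-1; sign (−1)^0·-1^8·-1^5 = -1.
(a,b)_29: α=0, u≡9; β=2, v≡26 (mod 29); (9|29)=+1, (26|29)=-1; sign (−1)^0·+1^2·-1^0 = +1.
(a,b)_5: α=-2, u≡1; β=-2, v≡3 (mod 5); (1|5)=+1, (3|5)=-1; sign (−1)^0·+1^-2·-1^-2 = +1.
(a,b)_53: α=-2, u≡16; β=-2, v≡19 (mod 53); (16|53)=+1, (19|53)=-1; sign (−1)^0·+1^-2·-1^-2 = +1.
(7854, 2618 / ℚ) ramifies at {2, 3, 11, 17}: a division algebra.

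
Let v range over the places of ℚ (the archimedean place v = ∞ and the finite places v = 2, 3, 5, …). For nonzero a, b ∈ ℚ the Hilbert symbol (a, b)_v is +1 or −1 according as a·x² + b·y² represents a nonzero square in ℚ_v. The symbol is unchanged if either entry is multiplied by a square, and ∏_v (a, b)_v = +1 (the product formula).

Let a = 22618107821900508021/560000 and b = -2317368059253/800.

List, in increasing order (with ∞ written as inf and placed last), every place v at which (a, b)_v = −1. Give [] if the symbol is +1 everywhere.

(a, b) ≡ (369334, -74) mod (ℚ^×)²; places V = {2, 3, 5, 7, 13, 23, 31, 37, ∞}.
(a,b)_13: α=4, u≡4; β=2, v≡3 (mod 13); (4|13)=+1, (3|13)=+1; sign (−1)^0·+1^2·+1^4 = +1.
(a,b)_3: α=10, u≡1; β=6, v≡1 (mod 3); (1|3)=+1, (1|3)=+1; sign (−1)^0·+1^6·+1^10 = +1.
(a,b)_37: α=1, u≡24; β=1, v≡15 (mod 37); (24|37)=-1, (15|37)=-1; sign (−1)^0·-1^1·-1^1 = +1.
(a,b)_7: α=-1, u≡5; β=0, v≡6 (mod 7); (5|7)=-1, (6|7)=-1; sign (−1)^0·-1^0·-1^-1 = -1.
(a,b)_∞: sgn(369334)=+, sgn(-74)=−, so +1.
(a,b)_5: α=-4, u≡1; β=-2, v≡1 (mod 5); (1|5)=+1, (1|5)=+1; sign (−1)^0·+1^-2·+1^-4 = +1.
(a,b)_23: α=3, u≡12; β=2, v≡2 (mod 23); (12|23)=+1, (2|23)=+1; sign (−1)^0·+1^2·+1^3 = +1.
(a,b)_31: α=3, u≡19; β=2, v≡14 (mod 31); (19|31)=+1, (14|31)=+1; sign (−1)^0·+1^2·+1^3 = +1.
(a,b)_2: α=-7, β=-5; u≡3, v≡3 (mod 8); ε(u)ε(v)=1·1, αω(v)=-7·1, βω(u)=-5·1; sum ≡ 1  ⇒  -1.
Ram(369334, -74) = {2, 7}; no ℚ_2-point on the conic.

[2, 7]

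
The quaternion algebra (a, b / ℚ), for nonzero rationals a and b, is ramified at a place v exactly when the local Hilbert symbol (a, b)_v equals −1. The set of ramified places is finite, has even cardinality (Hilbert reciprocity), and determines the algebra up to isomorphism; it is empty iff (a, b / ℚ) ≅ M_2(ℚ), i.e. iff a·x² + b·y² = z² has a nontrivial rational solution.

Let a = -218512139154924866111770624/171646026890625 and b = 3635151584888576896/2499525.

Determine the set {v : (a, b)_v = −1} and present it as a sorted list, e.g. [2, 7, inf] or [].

[2, 3, 7, 11]

(a, b) ≡ (-1, 6006) mod (ℚ^×)²; places V = {2, 3, 5, 7, 11, 13, 17, 19, 23, 31, ∞}.
(a,b)_11: α=8, u≡2; β=5, v≡6 (mod 11); (2|11)=-1, (6|11)=-1; sign (−1)^0·-1^5·-1^8 = -1.
(a,b)_17: α=6, u≡16; β=4, v≡12 (mod 17); (16|17)=+1, (12|17)=-1; sign (−1)^0·+1^4·-1^6 = +1.
(a,b)_∞: sgn(-1)=−, sgn(6006)=+, so +1.
(a,b)_3: α=-2, u≡2; β=-3, v≡1 (mod 3); (2|3)=-1, (1|3)=+1; sign (−1)^0·-1^-3·+1^-2 = -1.
(a,b)_13: α=4, u≡1; β=3, v≡11 (mod 13); (1|13)=+1, (11|13)=-1; sign (−1)^0·+1^3·-1^4 = +1.
(a,b)_31: α=-2, u≡11; β=2, v≡29 (mod 31); (11|31)=-1, (29|31)=-1; sign (−1)^0·-1^2·-1^-2 = +1.
(a,b)_5: α=-6, u≡1; β=-2, v≡1 (mod 5); (1|5)=+1, (1|5)=+1; sign (−1)^0·+1^-2·+1^-6 = +1.
(a,b)_19: α=2, u≡10; β=0, v≡10 (mod 19); (10|19)=-1, (10|19)=-1; sign (−1)^0·-1^0·-1^2 = +1.
(a,b)_23: α=-2, u≡14; β=-2, v≡8 (mod 23); (14|23)=-1, (8|23)=+1; sign (−1)^0·-1^-2·+1^-2 = +1.
(a,b)_7: α=-4, u≡3; β=-1, v≡2 (mod 7); (3|7)=-1, (2|7)=+1; sign (−1)^0·-1^-1·+1^-4 = -1.
(a,b)_2: α=12, β=7; u≡7, v≡3 (mod 8); ε(u)ε(v)=1·1, αω(v)=12·1, βω(u)=7·0; sum ≡ 1  ⇒  -1.
Ram(-1, 6006) = {2, 3, 7, 11}; no ℚ_2-point on the conic.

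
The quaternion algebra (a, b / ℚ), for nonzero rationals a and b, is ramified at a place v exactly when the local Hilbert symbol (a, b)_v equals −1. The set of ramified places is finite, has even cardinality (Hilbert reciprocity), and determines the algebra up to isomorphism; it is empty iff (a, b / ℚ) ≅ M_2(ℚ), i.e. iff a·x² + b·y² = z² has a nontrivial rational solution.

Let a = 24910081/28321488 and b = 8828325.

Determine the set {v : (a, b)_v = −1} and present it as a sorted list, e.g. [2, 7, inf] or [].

[11, 41]

(a, b) ≡ (13, 39237) mod (ℚ^×)²; places V = {2, 3, 5, 7, 11, 13, 23, 29, 31, 41, ∞}.
(a,b)_7: α=2, u≡6; β=0, v≡2 (mod 7); (6|7)=-1, (2|7)=+1; sign (−1)^0·-1^0·+1^2 = +1.
(a,b)_2: α=-4, β=0; u≡5, v≡5 (mod 8); ε(u)ε(v)=0·0, αω(v)=-4·1, βω(u)=0·1; sum ≡ 0  ⇒  +1.
(a,b)_11: α=0, u≡8; β=1, v≡4 (mod 11); (8|11)=-1, (4|11)=+1; sign (−1)^0·-1^1·+1^0 = -1.
(a,b)_31: α=2, u≡3; β=0, v≡21 (mod 31); (3|31)=-1, (21|31)=-1; sign (−1)^0·-1^0·-1^2 = +1.
(a,b)_41: α=-2, u≡28; β=1, v≡34 (mod 41); (28|41)=-1, (34|41)=-1; sign (−1)^0·-1^1·-1^-2 = -1.
(a,b)_5: α=0, u≡2; β=2, v≡3 (mod 5); (2|5)=-1, (3|5)=-1; sign (−1)^0·-1^2·-1^0 = +1.
(a,b)_∞: sgn(13)=+, sgn(39237)=+, so +1.
(a,b)_13: α=-1, u≡4; β=0, v≡12 (mod 13); (4|13)=+1, (12|13)=+1; sign (−1)^0·+1^0·+1^-1 = +1.
(a,b)_29: α=0, u≡9; β=1, v≡12 (mod 29); (9|29)=+1, (12|29)=-1; sign (−1)^0·+1^1·-1^0 = +1.
(a,b)_23: α=2, u≡8; β=0, v≡5 (mod 23); (8|23)=+1, (5|23)=-1; sign (−1)^0·+1^0·-1^2 = +1.
(a,b)_3: α=-4, u≡1; β=3, v≡2 (mod 3); (1|3)=+1, (2|3)=-1; sign (−1)^0·+1^3·-1^-4 = +1.
(13, 39237 / ℚ) ramifies at {11, 41}: a division algebra.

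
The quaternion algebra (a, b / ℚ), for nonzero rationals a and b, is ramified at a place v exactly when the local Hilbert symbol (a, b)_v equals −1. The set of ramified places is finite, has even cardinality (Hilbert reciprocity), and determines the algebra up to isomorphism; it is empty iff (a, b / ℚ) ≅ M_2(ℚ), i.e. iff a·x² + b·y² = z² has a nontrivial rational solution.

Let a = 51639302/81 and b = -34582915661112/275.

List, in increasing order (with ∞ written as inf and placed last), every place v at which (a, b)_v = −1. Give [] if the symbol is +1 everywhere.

(a, b) ≡ (305558, -62526639098) mod (ℚ^×)²; places V = {2, 3, 5, 7, 11, 13, 17, 19, 23, 31, 41, 43, ∞}.
(a,b)_43: α=1, u≡41; β=1, v≡15 (mod 43); (41|43)=+1, (15|43)=+1; sign (−1)^1·+1^1·+1^1 = -1.
(a,b)_∞: sgn(305558)=+, sgn(-62526639098)=−, so +1.
(a,b)_11: α=1, u≡3; β=-1, v≡2 (mod 11); (3|11)=+1, (2|11)=-1; sign (−1)^1·+1^-1·-1^1 = +1.
(a,b)_19: α=1, u≡12; β=1, v≡11 (mod 19); (12|19)=-1, (11|19)=+1; sign (−1)^1·-1^1·+1^1 = +1.
(a,b)_7: α=0, u≡2; β=1, v≡6 (mod 7); (2|7)=+1, (6|7)=-1; sign (−1)^0·+1^1·-1^0 = +1.
(a,b)_13: α=2, u≡2; β=2, v≡9 (mod 13); (2|13)=-1, (9|13)=+1; sign (−1)^0·-1^2·+1^2 = +1.
(a,b)_17: α=1, u≡14; β=1, v≡14 (mod 17); (14|17)=-1, (14|17)=-1; sign (−1)^0·-1^1·-1^1 = +1.
(a,b)_5: α=0, u≡2; β=-2, v≡3 (mod 5); (2|5)=-1, (3|5)=-1; sign (−1)^0·-1^-2·-1^0 = +1.
(a,b)_2: α=1, β=3; u≡3, v≡3 (mod 8); ε(u)ε(v)=1·1, αω(v)=1·1, βω(u)=3·1; sum ≡ 1  ⇒  -1.
(a,b)_3: α=-4, u≡2; β=2, v≡1 (mod 3); (2|3)=-1, (1|3)=+1; sign (−1)^0·-1^2·+1^-4 = +1.
(a,b)_41: α=0, u≡34; β=1, v≡20 (mod 41); (34|41)=-1, (20|41)=+1; sign (−1)^0·-1^1·+1^0 = -1.
(a,b)_23: α=0, u≡2; β=1, v≡12 (mod 23); (2|23)=+1, (12|23)=+1; sign (−1)^0·+1^1·+1^0 = +1.
(a,b)_31: α=0, u≡26; β=1, v≡23 (mod 31); (26|31)=-1, (23|31)=-1; sign (−1)^0·-1^1·-1^0 = -1.
|Ram(305558, -62526639098)| = 4, even; anisotropic at {2, 31, 41, 43}.

[2, 31, 41, 43]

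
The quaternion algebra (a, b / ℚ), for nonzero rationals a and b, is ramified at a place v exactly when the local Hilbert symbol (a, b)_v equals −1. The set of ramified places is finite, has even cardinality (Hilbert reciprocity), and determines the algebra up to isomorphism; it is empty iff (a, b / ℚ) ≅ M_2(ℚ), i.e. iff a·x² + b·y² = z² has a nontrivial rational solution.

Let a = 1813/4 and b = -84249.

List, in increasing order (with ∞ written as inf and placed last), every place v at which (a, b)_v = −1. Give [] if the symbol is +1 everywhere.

[23, 37]

(a, b) ≡ (37, -9361) mod (ℚ^×)²; places V = {2, 3, 7, 11, 23, 37, ∞}.
(a,b)_∞: sgn(37)=+, sgn(-9361)=−, so +1.
(a,b)_2: α=-2, β=0; u≡5, v≡7 (mod 8); ε(u)ε(v)=0·1, αω(v)=-2·0, βω(u)=0·1; sum ≡ 0  ⇒  +1.
(a,b)_37: α=1, u≡3; β=1, v≡17 (mod 37); (3|37)=+1, (17|37)=-1; sign (−1)^0·+1^1·-1^1 = -1.
(a,b)_23: α=0, u≡22; β=1, v≡17 (mod 23); (22|23)=-1, (17|23)=-1; sign (−1)^0·-1^1·-1^0 = -1.
(a,b)_3: α=0, u≡1; β=2, v≡2 (mod 3); (1|3)=+1, (2|3)=-1; sign (−1)^0·+1^2·-1^0 = +1.
(a,b)_11: α=0, u≡5; β=1, v≡8 (mod 11); (5|11)=+1, (8|11)=-1; sign (−1)^0·+1^1·-1^0 = +1.
(a,b)_7: α=2, u≡4; β=0, v≡3 (mod 7); (4|7)=+1, (3|7)=-1; sign (−1)^0·+1^0·-1^2 = +1.
(37, -9361 / ℚ) ramifies at {23, 37}: a division algebra.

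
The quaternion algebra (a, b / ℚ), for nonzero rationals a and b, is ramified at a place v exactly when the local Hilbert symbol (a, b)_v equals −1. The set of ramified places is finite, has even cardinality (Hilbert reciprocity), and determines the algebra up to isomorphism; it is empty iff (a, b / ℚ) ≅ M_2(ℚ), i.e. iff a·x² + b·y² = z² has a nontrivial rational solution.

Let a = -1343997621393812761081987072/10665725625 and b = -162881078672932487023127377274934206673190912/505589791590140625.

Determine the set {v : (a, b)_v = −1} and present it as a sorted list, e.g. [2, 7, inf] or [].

[23, 41, 47, inf]

(a, b) ≡ (-667, -20963833) mod (ℚ^×)²; places V = {2, 3, 5, 11, 17, 23, 29, 41, 43, 47, ∞}.
(a,b)_47: α=2, u≡45; β=3, v≡23 (mod 47); (45|47)=-1, (23|47)=-1; sign (−1)^0·-1^3·-1^2 = -1.
(a,b)_∞: sgn(-667)=−, sgn(-20963833)=−, so -1.
(a,b)_5: α=-4, u≡3; β=-6, v≡2 (mod 5); (3|5)=-1, (2|5)=-1; sign (−1)^0·-1^-6·-1^-4 = +1.
(a,b)_29: α=1, u≡25; β=2, v≡7 (mod 29); (25|29)=+1, (7|29)=+1; sign (−1)^0·+1^2·+1^1 = +1.
(a,b)_23: α=7, u≡7; β=11, v≡21 (mod 23); (7|23)=-1, (21|23)=-1; sign (−1)^1·-1^11·-1^7 = -1.
(a,b)_2: α=14, β=28; u≡5, v≡7 (mod 8); ε(u)ε(v)=0·1, αω(v)=14·0, βω(u)=28·1; sum ≡ 0  ⇒  +1.
(a,b)_3: α=-10, u≡2; β=-18, v≡2 (mod 3); (2|3)=-1, (2|3)=-1; sign (−1)^0·-1^-18·-1^-10 = +1.
(a,b)_43: α=2, u≡1; β=3, v≡19 (mod 43); (1|43)=+1, (19|43)=-1; sign (−1)^0·+1^3·-1^2 = +1.
(a,b)_41: α=2, u≡7; β=3, v≡20 (mod 41); (7|41)=-1, (20|41)=+1; sign (−1)^0·-1^3·+1^2 = -1.
(a,b)_17: α=-2, u≡13; β=-4, v≡11 (mod 17); (13|17)=+1, (11|17)=-1; sign (−1)^0·+1^-4·-1^-2 = +1.
(a,b)_11: α=2, u≡5; β=3, v≡2 (mod 11); (5|11)=+1, (2|11)=-1; sign (−1)^0·+1^3·-1^2 = +1.
Ram(-667, -20963833) = {23, 41, 47, ∞}; no ℚ_23-point on the conic.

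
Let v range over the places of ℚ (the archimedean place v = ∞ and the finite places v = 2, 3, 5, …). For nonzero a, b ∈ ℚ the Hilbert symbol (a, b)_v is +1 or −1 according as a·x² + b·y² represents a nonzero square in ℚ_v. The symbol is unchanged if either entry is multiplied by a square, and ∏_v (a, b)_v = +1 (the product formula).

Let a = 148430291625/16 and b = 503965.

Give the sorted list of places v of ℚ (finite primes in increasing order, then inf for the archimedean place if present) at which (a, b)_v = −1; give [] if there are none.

[11, 17]

Mod squares: a ≡ 385, b ≡ 85. Check v ∈ {∞, 2, 3, 5, 7, 11, 17}.
v=11: a=11^3·(≡8), b=11^2·(≡7) mod 11; (8|11)=-1, (7|11)=-1; (−1)^{3·2·5}·(-1)^2·(-1)^3 = -1.
v=7: a=7^3·(≡5), b=7^2·(≡2) mod 7; (5|7)=-1, (2|7)=+1; (−1)^{3·2·3}·(-1)^2·(+1)^3 = +1.
v=5: a=5^3·(≡3), b=5^1·(≡3) mod 5; (3|5)=-1, (3|5)=-1; (−1)^{3·1·2}·(-1)^1·(-1)^3 = +1.
v=2: v_2(a)=-4, v_2(b)=0; units ≡ 1, 5 (mod 8); ε·ε+αω+βω = 0·0+-4·1+0·0 ≡ 0  ⇒  (a,b)_2 = +1.
v=17: a=17^2·(≡6), b=17^1·(≡14) mod 17; (6|17)=-1, (14|17)=-1; (−1)^{2·1·8}·(-1)^1·(-1)^2 = -1.
v=3: a=3^2·(≡1), b=3^0·(≡1) mod 3; (1|3)=+1, (1|3)=+1; (−1)^{2·0·1}·(+1)^0·(+1)^2 = +1.
v=∞: 385 > 0 and 85 > 0  ⇒  (a,b)_∞ = +1.
(385, 85 / ℚ) ramifies at {11, 17}: a division algebra.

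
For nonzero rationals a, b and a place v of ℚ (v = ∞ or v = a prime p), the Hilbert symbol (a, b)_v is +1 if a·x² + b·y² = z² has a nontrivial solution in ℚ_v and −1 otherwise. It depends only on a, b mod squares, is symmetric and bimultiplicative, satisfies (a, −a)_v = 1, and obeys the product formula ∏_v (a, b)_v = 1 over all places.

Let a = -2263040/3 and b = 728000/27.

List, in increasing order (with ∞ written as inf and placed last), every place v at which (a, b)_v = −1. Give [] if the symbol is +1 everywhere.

Mod squares: a ≡ -6630, b ≡ 1365. Check v ∈ {∞, 2, 3, 5, 7, 13, 17}.
v=3: a=3^-1·(≡1), b=3^-3·(≡2) mod 3; (1|3)=+1, (2|3)=-1; (−1)^{-1·-3·1}·(+1)^-3·(-1)^-1 = +1.
v=2: v_2(a)=11, v_2(b)=6; units ≡ 5, 5 (mod 8); ε·ε+αω+βω = 0·0+11·1+6·1 ≡ 1  ⇒  (a,b)_2 = -1.
v=17: a=17^1·(≡8), b=17^0·(≡6) mod 17; (8|17)=+1, (6|17)=-1; (−1)^{1·0·8}·(+1)^0·(-1)^1 = -1.
v=13: a=13^1·(≡1), b=13^1·(≡9) mod 13; (1|13)=+1, (9|13)=+1; (−1)^{1·1·6}·(+1)^1·(+1)^1 = +1.
v=7: a=7^0·(≡6), b=7^1·(≡6) mod 7; (6|7)=-1, (6|7)=-1; (−1)^{0·1·3}·(-1)^1·(-1)^0 = -1.
v=∞: -6630 < 0 and 1365 > 0  ⇒  (a,b)_∞ = +1.
v=5: a=5^1·(≡4), b=5^3·(≡2) mod 5; (4|5)=+1, (2|5)=-1; (−1)^{1·3·2}·(+1)^3·(-1)^1 = -1.
Ram(-6630, 1365) = {2, 5, 7, 17}; no ℚ_2-point on the conic.

[2, 5, 7, 17]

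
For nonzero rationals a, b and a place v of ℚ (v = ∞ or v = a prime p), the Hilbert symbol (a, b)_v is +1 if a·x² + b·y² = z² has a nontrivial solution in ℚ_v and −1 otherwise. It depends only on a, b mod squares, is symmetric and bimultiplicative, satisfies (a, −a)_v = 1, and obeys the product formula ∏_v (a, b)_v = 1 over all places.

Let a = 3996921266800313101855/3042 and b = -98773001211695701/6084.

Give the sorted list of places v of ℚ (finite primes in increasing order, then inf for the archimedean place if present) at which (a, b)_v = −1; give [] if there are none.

[11, 17, 23, 31]

Mod squares: a ≡ 1333310, b ≡ -7429. Check v ∈ {∞, 2, 3, 5, 11, 13, 17, 19, 23, 31, 37}.
v=2: v_2(a)=-1, v_2(b)=-2; units ≡ 7, 3 (mod 8); ε·ε+αω+βω = 1·1+-1·1+-2·0 ≡ 0  ⇒  (a,b)_2 = +1.
v=3: a=3^-2·(≡2), b=3^-2·(≡2) mod 3; (2|3)=-1, (2|3)=-1; (−1)^{-2·-2·1}·(-1)^-2·(-1)^-2 = +1.
v=19: a=19^4·(≡4), b=19^1·(≡13) mod 19; (4|19)=+1, (13|19)=-1; (−1)^{4·1·9}·(+1)^1·(-1)^4 = +1.
v=17: a=17^3·(≡15), b=17^5·(≡3) mod 17; (15|17)=+1, (3|17)=-1; (−1)^{3·5·8}·(+1)^5·(-1)^3 = -1.
v=37: a=37^2·(≡20), b=37^2·(≡14) mod 37; (20|37)=-1, (14|37)=-1; (−1)^{2·2·18}·(-1)^2·(-1)^2 = +1.
v=23: a=23^1·(≡7), b=23^1·(≡10) mod 23; (7|23)=-1, (10|23)=-1; (−1)^{1·1·11}·(-1)^1·(-1)^1 = -1.
v=31: a=31^3·(≡26), b=31^2·(≡30) mod 31; (26|31)=-1, (30|31)=-1; (−1)^{3·2·15}·(-1)^2·(-1)^3 = -1.
v=5: a=5^1·(≡3), b=5^0·(≡1) mod 5; (3|5)=-1, (1|5)=+1; (−1)^{1·0·2}·(-1)^0·(+1)^1 = +1.
v=13: a=13^-2·(≡4), b=13^-2·(≡11) mod 13; (4|13)=+1, (11|13)=-1; (−1)^{-2·-2·6}·(+1)^-2·(-1)^-2 = +1.
v=11: a=11^3·(≡9), b=11^2·(≡6) mod 11; (9|11)=+1, (6|11)=-1; (−1)^{3·2·5}·(+1)^2·(-1)^3 = -1.
v=∞: 1333310 > 0 and -7429 < 0  ⇒  (a,b)_∞ = +1.
|Ram(1333310, -7429)| = 4, even; anisotropic at {11, 17, 23, 31}.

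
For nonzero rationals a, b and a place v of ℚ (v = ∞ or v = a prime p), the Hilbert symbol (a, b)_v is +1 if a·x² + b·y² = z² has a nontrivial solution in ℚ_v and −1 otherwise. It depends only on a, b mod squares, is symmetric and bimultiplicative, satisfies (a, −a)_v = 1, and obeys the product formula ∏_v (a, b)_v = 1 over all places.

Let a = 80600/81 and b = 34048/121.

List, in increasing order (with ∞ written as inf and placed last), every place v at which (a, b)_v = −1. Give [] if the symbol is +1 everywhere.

Mod squares: a ≡ 806, b ≡ 133. Check v ∈ {∞, 2, 3, 5, 7, 11, 13, 19, 31}.
v=11: a=11^0·(≡9), b=11^-2·(≡3) mod 11; (9|11)=+1, (3|11)=+1; (−1)^{0·-2·5}·(+1)^-2·(+1)^0 = +1.
v=5: a=5^2·(≡4), b=5^0·(≡3) mod 5; (4|5)=+1, (3|5)=-1; (−1)^{2·0·2}·(+1)^0·(-1)^2 = +1.
v=7: a=7^0·(≡4), b=7^1·(≡3) mod 7; (4|7)=+1, (3|7)=-1; (−1)^{0·1·3}·(+1)^1·(-1)^0 = +1.
v=2: v_2(a)=3, v_2(b)=8; units ≡ 3, 5 (mod 8); ε·ε+αω+βω = 1·0+3·1+8·1 ≡ 1  ⇒  (a,b)_2 = -1.
v=3: a=3^-4·(≡2), b=3^0·(≡1) mod 3; (2|3)=-1, (1|3)=+1; (−1)^{-4·0·1}·(-1)^0·(+1)^-4 = +1.
v=∞: 806 > 0 and 133 > 0  ⇒  (a,b)_∞ = +1.
v=13: a=13^1·(≡4), b=13^0·(≡10) mod 13; (4|13)=+1, (10|13)=+1; (−1)^{1·0·6}·(+1)^0·(+1)^1 = +1.
v=31: a=31^1·(≡21), b=31^0·(≡7) mod 31; (21|31)=-1, (7|31)=+1; (−1)^{1·0·15}·(-1)^0·(+1)^1 = +1.
v=19: a=19^0·(≡8), b=19^1·(≡9) mod 19; (8|19)=-1, (9|19)=+1; (−1)^{0·1·9}·(-1)^1·(+1)^0 = -1.
Ram(806, 133) = {2, 19}; no ℚ_2-point on the conic.

[2, 19]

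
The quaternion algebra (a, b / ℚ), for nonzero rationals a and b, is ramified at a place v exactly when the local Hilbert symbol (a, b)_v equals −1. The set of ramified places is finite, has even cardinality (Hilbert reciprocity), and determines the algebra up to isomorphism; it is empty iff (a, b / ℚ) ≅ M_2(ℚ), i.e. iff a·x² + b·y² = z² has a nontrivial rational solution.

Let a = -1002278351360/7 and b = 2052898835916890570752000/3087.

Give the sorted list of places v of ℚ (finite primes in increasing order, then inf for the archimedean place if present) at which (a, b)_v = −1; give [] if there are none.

(a, b) ≡ (-15470, 13090) mod (ℚ^×)²; places V = {2, 3, 5, 7, 11, 13, 17, ∞}.
(a,b)_∞: sgn(-15470)=−, sgn(13090)=+, so +1.
(a,b)_17: α=1, u≡2; β=3, v≡5 (mod 17); (2|17)=+1, (5|17)=-1; sign (−1)^0·+1^3·-1^1 = -1.
(a,b)_13: α=1, u≡5; β=2, v≡12 (mod 13); (5|13)=-1, (12|13)=+1; sign (−1)^0·-1^2·+1^1 = +1.
(a,b)_5: α=1, u≡4; β=3, v≡3 (mod 5); (4|5)=+1, (3|5)=-1; sign (−1)^0·+1^3·-1^1 = -1.
(a,b)_2: α=9, β=23; u≡1, v≡1 (mod 8); ε(u)ε(v)=0·0, αω(v)=9·0, βω(u)=23·0; sum ≡ 0  ⇒  +1.
(a,b)_11: α=6, u≡2; β=9, v≡7 (mod 11); (2|11)=-1, (7|11)=-1; sign (−1)^0·-1^9·-1^6 = -1.
(a,b)_3: α=0, u≡1; β=-2, v≡1 (mod 3); (1|3)=+1, (1|3)=+1; sign (−1)^0·+1^-2·+1^0 = +1.
(a,b)_7: α=-1, u≡1; β=-3, v≡2 (mod 7); (1|7)=+1, (2|7)=+1; sign (−1)^1·+1^-3·+1^-1 = -1.
|Ram(-15470, 13090)| = 4, even; anisotropic at {5, 7, 11, 17}.

[5, 7, 11, 17]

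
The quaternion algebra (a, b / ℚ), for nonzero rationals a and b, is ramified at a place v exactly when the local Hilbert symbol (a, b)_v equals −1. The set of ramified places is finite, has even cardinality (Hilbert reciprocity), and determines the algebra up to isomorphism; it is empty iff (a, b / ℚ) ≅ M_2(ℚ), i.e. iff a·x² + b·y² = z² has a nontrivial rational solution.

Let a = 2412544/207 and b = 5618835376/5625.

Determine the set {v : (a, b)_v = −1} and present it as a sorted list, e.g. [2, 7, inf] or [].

[2, 19]

(a, b) ≡ (13547, 3451) mod (ℚ^×)²; places V = {2, 3, 5, 7, 11, 17, 19, 23, 29, 31, ∞}.
(a,b)_17: α=0, u≡2; β=1, v≡9 (mod 17); (2|17)=+1, (9|17)=+1; sign (−1)^0·+1^1·+1^0 = +1.
(a,b)_19: α=1, u≡10; β=0, v≡13 (mod 19); (10|19)=-1, (13|19)=-1; sign (−1)^0·-1^0·-1^1 = -1.
(a,b)_∞: sgn(13547)=+, sgn(3451)=+, so +1.
(a,b)_2: α=12, β=4; u≡3, v≡3 (mod 8); ε(u)ε(v)=1·1, αω(v)=12·1, βω(u)=4·1; sum ≡ 1  ⇒  -1.
(a,b)_3: α=-2, u≡2; β=-2, v≡1 (mod 3); (2|3)=-1, (1|3)=+1; sign (−1)^0·-1^-2·+1^-2 = +1.
(a,b)_31: α=1, u≡11; β=0, v≡9 (mod 31); (11|31)=-1, (9|31)=+1; sign (−1)^0·-1^0·+1^1 = +1.
(a,b)_29: α=0, u≡23; β=3, v≡21 (mod 29); (23|29)=+1, (21|29)=-1; sign (−1)^0·+1^3·-1^0 = +1.
(a,b)_23: α=-1, u≡21; β=0, v≡4 (mod 23); (21|23)=-1, (4|23)=+1; sign (−1)^0·-1^0·+1^-1 = +1.
(a,b)_11: α=0, u≡10; β=2, v≡6 (mod 11); (10|11)=-1, (6|11)=-1; sign (−1)^0·-1^2·-1^0 = +1.
(a,b)_5: α=0, u≡2; β=-4, v≡4 (mod 5); (2|5)=-1, (4|5)=+1; sign (−1)^0·-1^-4·+1^0 = +1.
(a,b)_7: α=0, u≡2; β=1, v≡3 (mod 7); (2|7)=+1, (3|7)=-1; sign (−1)^0·+1^1·-1^0 = +1.
Ram(13547, 3451) = {2, 19}; no ℚ_2-point on the conic.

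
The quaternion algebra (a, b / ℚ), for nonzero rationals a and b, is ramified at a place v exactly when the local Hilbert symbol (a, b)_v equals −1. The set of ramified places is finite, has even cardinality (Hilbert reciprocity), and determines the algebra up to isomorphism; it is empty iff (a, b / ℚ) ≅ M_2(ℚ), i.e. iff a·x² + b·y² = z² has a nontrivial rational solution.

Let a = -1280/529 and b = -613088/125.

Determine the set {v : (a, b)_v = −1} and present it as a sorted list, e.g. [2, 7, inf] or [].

[2, 5, 17, inf]

(a, b) ≡ (-5, -3910) mod (ℚ^×)²; places V = {2, 5, 7, 17, 23, ∞}.
(a,b)_2: α=8, β=5; u≡3, v≡5 (mod 8); ε(u)ε(v)=1·0, αω(v)=8·1, βω(u)=5·1; sum ≡ 1  ⇒  -1.
(a,b)_5: α=1, u≡1; β=-3, v≡2 (mod 5); (1|5)=+1, (2|5)=-1; sign (−1)^0·+1^-3·-1^1 = -1.
(a,b)_∞: sgn(-5)=−, sgn(-3910)=−, so -1.
(a,b)_17: α=0, u≡6; β=1, v≡13 (mod 17); (6|17)=-1, (13|17)=+1; sign (−1)^0·-1^1·+1^0 = -1.
(a,b)_7: α=0, u≡2; β=2, v≡3 (mod 7); (2|7)=+1, (3|7)=-1; sign (−1)^0·+1^2·-1^0 = +1.
(a,b)_23: α=-2, u≡8; β=1, v≡7 (mod 23); (8|23)=+1, (7|23)=-1; sign (−1)^0·+1^1·-1^-2 = +1.
|Ram(-5, -3910)| = 4, even; anisotropic at {2, 5, 17, ∞}.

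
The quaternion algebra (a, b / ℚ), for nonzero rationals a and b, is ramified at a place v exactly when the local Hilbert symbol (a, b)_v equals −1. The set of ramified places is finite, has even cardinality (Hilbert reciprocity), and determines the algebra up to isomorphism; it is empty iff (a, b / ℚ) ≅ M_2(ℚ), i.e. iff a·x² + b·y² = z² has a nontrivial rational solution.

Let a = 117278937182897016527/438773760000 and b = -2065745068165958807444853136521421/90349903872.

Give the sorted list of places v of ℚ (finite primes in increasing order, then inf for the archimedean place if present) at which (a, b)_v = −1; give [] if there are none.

(a, b) ≡ (1463, -92378) mod (ℚ^×)²; places V = {2, 3, 5, 7, 11, 13, 17, 19, 23, 31, 41, ∞}.
(a,b)_11: α=3, u≡3; β=5, v≡10 (mod 11); (3|11)=+1, (10|11)=-1; sign (−1)^1·+1^5·-1^3 = +1.
(a,b)_19: α=1, u≡1; β=5, v≡13 (mod 19); (1|19)=+1, (13|19)=-1; sign (−1)^1·+1^5·-1^1 = +1.
(a,b)_23: α=-2, u≡11; β=0, v≡2 (mod 23); (11|23)=-1, (2|23)=+1; sign (−1)^0·-1^0·+1^-2 = +1.
(a,b)_∞: sgn(1463)=+, sgn(-92378)=−, so +1.
(a,b)_7: α=1, u≡5; β=6, v≡2 (mod 7); (5|7)=-1, (2|7)=+1; sign (−1)^0·-1^6·+1^1 = +1.
(a,b)_31: α=2, u≡24; β=0, v≡7 (mod 31); (24|31)=-1, (7|31)=+1; sign (−1)^0·-1^0·+1^2 = +1.
(a,b)_2: α=-14, β=-13; u≡7, v≡3 (mod 8); ε(u)ε(v)=1·1, αω(v)=-14·1, βω(u)=-13·0; sum ≡ 1  ⇒  -1.
(a,b)_5: α=-4, u≡2; β=0, v≡2 (mod 5); (2|5)=-1, (2|5)=-1; sign (−1)^0·-1^0·-1^-4 = +1.
(a,b)_17: α=6, u≡15; β=9, v≡10 (mod 17); (15|17)=+1, (10|17)=-1; sign (−1)^0·+1^9·-1^6 = +1.
(a,b)_13: α=4, u≡6; β=5, v≡11 (mod 13); (6|13)=-1, (11|13)=-1; sign (−1)^0·-1^5·-1^4 = -1.
(a,b)_41: α=0, u≡28; β=-2, v≡31 (mod 41); (28|41)=-1, (31|41)=+1; sign (−1)^0·-1^-2·+1^0 = +1.
(a,b)_3: α=-4, u≡2; β=-8, v≡1 (mod 3); (2|3)=-1, (1|3)=+1; sign (−1)^0·-1^-8·+1^-4 = +1.
(1463, -92378 / ℚ) ramifies at {2, 13}: a division algebra.

[2, 13]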